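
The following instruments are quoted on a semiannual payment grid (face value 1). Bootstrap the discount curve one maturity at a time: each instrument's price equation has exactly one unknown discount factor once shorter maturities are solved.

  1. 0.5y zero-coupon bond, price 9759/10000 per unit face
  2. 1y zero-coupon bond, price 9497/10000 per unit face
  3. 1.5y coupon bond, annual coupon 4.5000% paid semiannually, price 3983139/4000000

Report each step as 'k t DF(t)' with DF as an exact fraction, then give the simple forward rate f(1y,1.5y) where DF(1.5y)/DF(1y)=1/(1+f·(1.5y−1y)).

step 1 [0.5y] zero: DF = P = 9759/10000 ≈ 0.975900
step 2 [1y] zero: DF = P = 9497/10000 ≈ 0.949700
step 3 [1.5y] bond c/2=9/400: DF=(3983139/4000000 − 9/400·(0.975900+0.949700))/(1+9/400) = 1863/2000 ≈ 0.931500

1 1/2 9759/10000
2 1 9497/10000
3 3/2 1863/2000
f(1y,1.5y) = ((9497/10000)/(1863/2000) − 1)/(1/2) = 364/9315 ≈ 3.9077%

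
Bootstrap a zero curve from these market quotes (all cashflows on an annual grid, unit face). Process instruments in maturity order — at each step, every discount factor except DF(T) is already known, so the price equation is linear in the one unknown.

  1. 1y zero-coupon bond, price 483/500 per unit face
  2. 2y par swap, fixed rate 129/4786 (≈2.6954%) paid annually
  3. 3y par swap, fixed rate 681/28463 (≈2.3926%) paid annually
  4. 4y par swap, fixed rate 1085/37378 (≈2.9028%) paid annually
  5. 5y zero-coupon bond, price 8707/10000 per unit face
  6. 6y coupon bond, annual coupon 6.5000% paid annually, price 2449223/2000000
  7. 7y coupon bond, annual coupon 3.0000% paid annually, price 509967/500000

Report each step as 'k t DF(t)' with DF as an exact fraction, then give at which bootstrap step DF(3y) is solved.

step 1 [1y] zero: DF = P = 483/500 ≈ 0.966000
step 2 [2y] swap r/1=129/4786: DF=(1 − 129/4786·(0.966000))/(1+129/4786) = 2371/2500 ≈ 0.948400
step 3 [3y] swap r/1=681/28463: DF=(1 − 681/28463·(0.966000+0.948400))/(1+681/28463) = 9319/10000 ≈ 0.931900
step 4 [4y] swap r/1=1085/37378: DF=(1 − 1085/37378·(0.966000+0.948400+0.931900))/(1+1085/37378) = 1783/2000 ≈ 0.891500
step 5 [5y] zero: DF = P = 8707/10000 ≈ 0.870700
step 6 [6y] bond c/1=13/200: DF=(2449223/2000000 − 13/200·(0.966000+0.948400+0.931900+0.891500+0.870700))/(1+13/200) = 4343/5000 ≈ 0.868600
step 7 [7y] bond c/1=3/100: DF=(509967/500000 − 3/100·(0.966000+0.948400+0.931900+0.891500+0.870700+0.868600))/(1+3/100) = 8307/10000 ≈ 0.830700

1 1 483/500
2 2 2371/2500
3 3 9319/10000
4 4 1783/2000
5 5 8707/10000
6 6 4343/5000
7 7 8307/10000
DF(3y) is solved at step 3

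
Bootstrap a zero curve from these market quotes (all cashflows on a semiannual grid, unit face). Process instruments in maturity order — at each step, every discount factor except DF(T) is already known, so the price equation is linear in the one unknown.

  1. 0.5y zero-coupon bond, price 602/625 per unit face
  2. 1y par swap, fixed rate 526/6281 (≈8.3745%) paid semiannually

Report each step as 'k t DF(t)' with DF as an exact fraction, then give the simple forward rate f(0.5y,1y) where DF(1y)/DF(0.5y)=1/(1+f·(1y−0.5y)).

step 1 [0.5y] zero: DF = P = 602/625 ≈ 0.963200
step 2 [1y] swap r/2=263/6281: DF=(1 − 263/6281·(0.963200))/(1+263/6281) = 9211/10000 ≈ 0.921100

1 1/2 602/625
2 1 9211/10000
f(0.5y,1y) = ((602/625)/(9211/10000) − 1)/(1/2) = 842/9211 ≈ 9.1412%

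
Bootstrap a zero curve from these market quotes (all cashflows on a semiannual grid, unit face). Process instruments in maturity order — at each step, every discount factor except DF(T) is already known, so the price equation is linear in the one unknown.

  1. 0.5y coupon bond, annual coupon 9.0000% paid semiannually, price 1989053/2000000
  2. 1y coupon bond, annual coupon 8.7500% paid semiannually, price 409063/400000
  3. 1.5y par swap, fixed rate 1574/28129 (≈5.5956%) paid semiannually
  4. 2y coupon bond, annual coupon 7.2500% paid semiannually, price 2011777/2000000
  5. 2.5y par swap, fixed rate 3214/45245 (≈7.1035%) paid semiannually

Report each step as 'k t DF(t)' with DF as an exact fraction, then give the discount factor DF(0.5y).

1 1/2 9517/10000
2 1 9399/10000
3 3/2 9213/10000
4 2 8723/10000
5 5/2 8393/10000
DF(0.5y) = 9517/10000 ≈ 0.951700

step 1 [0.5y] bond c/2=9/200: DF=(1989053/2000000 − 9/200·(0))/(1+9/200) = 9517/10000 ≈ 0.951700
step 2 [1y] bond c/2=7/160: DF=(409063/400000 − 7/160·(0.951700))/(1+7/160) = 9399/10000 ≈ 0.939900
step 3 [1.5y] swap r/2=787/28129: DF=(1 − 787/28129·(0.951700+0.939900))/(1+787/28129) = 9213/10000 ≈ 0.921300
step 4 [2y] bond c/2=29/800: DF=(2011777/2000000 − 29/800·(0.951700+0.939900+0.921300))/(1+29/800) = 8723/10000 ≈ 0.872300
step 5 [2.5y] swap r/2=1607/45245: DF=(1 − 1607/45245·(0.951700+0.939900+0.921300+0.872300))/(1+1607/45245) = 8393/10000 ≈ 0.839300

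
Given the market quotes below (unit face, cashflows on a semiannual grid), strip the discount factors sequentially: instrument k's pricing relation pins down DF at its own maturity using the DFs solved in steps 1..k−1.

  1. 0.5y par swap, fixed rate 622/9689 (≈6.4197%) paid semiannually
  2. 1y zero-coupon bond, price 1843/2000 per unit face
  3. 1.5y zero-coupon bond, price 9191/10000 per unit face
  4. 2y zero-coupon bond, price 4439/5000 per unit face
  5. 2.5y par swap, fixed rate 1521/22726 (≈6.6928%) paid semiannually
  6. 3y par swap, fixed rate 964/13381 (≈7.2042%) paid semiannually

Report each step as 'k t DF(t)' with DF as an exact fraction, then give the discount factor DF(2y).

1 1/2 9689/10000
2 1 1843/2000
3 3/2 9191/10000
4 2 4439/5000
5 5/2 8479/10000
6 3 1009/1250
DF(2y) = 4439/5000 ≈ 0.887800

step 1 [0.5y] swap r/2=311/9689: DF=(1 − 311/9689·(0))/(1+311/9689) = 9689/10000 ≈ 0.968900
step 2 [1y] zero: DF = P = 1843/2000 ≈ 0.921500
step 3 [1.5y] zero: DF = P = 9191/10000 ≈ 0.919100
step 4 [2y] zero: DF = P = 4439/5000 ≈ 0.887800
step 5 [2.5y] swap r/2=1521/45452: DF=(1 − 1521/45452·(0.968900+0.921500+0.919100+0.887800))/(1+1521/45452) = 8479/10000 ≈ 0.847900
step 6 [3y] swap r/2=482/13381: DF=(1 − 482/13381·(0.968900+0.921500+0.919100+0.887800+0.847900))/(1+482/13381) = 1009/1250 ≈ 0.807200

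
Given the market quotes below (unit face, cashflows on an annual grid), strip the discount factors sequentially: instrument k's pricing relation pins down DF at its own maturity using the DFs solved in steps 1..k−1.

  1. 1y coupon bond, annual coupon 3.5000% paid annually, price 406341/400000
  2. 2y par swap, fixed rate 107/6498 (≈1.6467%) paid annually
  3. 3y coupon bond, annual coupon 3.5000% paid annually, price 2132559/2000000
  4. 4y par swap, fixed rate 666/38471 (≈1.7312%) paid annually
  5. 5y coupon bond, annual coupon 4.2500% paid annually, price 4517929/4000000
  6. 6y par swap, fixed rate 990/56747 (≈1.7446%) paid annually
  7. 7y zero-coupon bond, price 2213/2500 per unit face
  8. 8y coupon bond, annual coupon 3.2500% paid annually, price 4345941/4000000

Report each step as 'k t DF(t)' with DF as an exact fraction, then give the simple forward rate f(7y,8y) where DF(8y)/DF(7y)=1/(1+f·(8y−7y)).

step 1 [1y] bond c/1=7/200: DF=(406341/400000 − 7/200·(0))/(1+7/200) = 1963/2000 ≈ 0.981500
step 2 [2y] swap r/1=107/6498: DF=(1 − 107/6498·(0.981500))/(1+107/6498) = 9679/10000 ≈ 0.967900
step 3 [3y] bond c/1=7/200: DF=(2132559/2000000 − 7/200·(0.981500+0.967900))/(1+7/200) = 9643/10000 ≈ 0.964300
step 4 [4y] swap r/1=666/38471: DF=(1 − 666/38471·(0.981500+0.967900+0.964300))/(1+666/38471) = 4667/5000 ≈ 0.933400
step 5 [5y] bond c/1=17/400: DF=(4517929/4000000 − 17/400·(0.981500+0.967900+0.964300+0.933400))/(1+17/400) = 4633/5000 ≈ 0.926600
step 6 [6y] swap r/1=990/56747: DF=(1 − 990/56747·(0.981500+0.967900+0.964300+0.933400+0.926600))/(1+990/56747) = 901/1000 ≈ 0.901000
step 7 [7y] zero: DF = P = 2213/2500 ≈ 0.885200
step 8 [8y] bond c/1=13/400: DF=(4345941/4000000 − 13/400·(0.981500+0.967900+0.964300+0.933400+0.926600+0.901000+0.885200))/(1+13/400) = 4229/5000 ≈ 0.845800

1 1 1963/2000
2 2 9679/10000
3 3 9643/10000
4 4 4667/5000
5 5 4633/5000
6 6 901/1000
7 7 2213/2500
8 8 4229/5000
f(7y,8y) = ((2213/2500)/(4229/5000) − 1)/(1) = 197/4229 ≈ 4.6583%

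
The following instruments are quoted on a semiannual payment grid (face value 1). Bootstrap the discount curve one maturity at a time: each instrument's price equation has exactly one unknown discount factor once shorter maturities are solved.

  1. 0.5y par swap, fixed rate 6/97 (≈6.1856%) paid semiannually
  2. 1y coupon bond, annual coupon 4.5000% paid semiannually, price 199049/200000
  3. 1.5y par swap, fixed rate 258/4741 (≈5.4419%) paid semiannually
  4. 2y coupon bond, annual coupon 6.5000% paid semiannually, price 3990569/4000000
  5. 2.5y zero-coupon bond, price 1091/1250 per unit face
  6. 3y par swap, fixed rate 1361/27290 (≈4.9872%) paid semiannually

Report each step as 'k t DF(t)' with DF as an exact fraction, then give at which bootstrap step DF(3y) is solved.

1 1/2 97/100
2 1 119/125
3 3/2 4613/5000
4 2 8767/10000
5 5/2 1091/1250
6 3 8639/10000
DF(3y) is solved at step 6

step 1 [0.5y] swap r/2=3/97: DF=(1 − 3/97·(0))/(1+3/97) = 97/100 ≈ 0.970000
step 2 [1y] bond c/2=9/400: DF=(199049/200000 − 9/400·(0.970000))/(1+9/400) = 119/125 ≈ 0.952000
step 3 [1.5y] swap r/2=129/4741: DF=(1 − 129/4741·(0.970000+0.952000))/(1+129/4741) = 4613/5000 ≈ 0.922600
step 4 [2y] bond c/2=13/400: DF=(3990569/4000000 − 13/400·(0.970000+0.952000+0.922600))/(1+13/400) = 8767/10000 ≈ 0.876700
step 5 [2.5y] zero: DF = P = 1091/1250 ≈ 0.872800
step 6 [3y] swap r/2=1361/54580: DF=(1 − 1361/54580·(0.970000+0.952000+0.922600+0.876700+0.872800))/(1+1361/54580) = 8639/10000 ≈ 0.863900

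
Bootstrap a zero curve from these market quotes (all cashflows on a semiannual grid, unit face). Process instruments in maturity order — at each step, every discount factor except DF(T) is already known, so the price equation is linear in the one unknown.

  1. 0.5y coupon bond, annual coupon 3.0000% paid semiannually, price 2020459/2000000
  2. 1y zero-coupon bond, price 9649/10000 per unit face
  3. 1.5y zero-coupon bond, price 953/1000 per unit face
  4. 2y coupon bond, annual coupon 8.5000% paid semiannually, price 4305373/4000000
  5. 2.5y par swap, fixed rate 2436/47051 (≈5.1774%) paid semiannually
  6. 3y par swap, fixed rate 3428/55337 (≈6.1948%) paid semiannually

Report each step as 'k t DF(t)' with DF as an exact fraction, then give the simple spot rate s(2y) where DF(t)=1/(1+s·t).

1 1/2 9953/10000
2 1 9649/10000
3 3/2 953/1000
4 2 9137/10000
5 5/2 4391/5000
6 3 4143/5000
s(2y) = (1/(9137/10000) − 1)/(2) = 863/18274 ≈ 4.7226%

step 1 [0.5y] bond c/2=3/200: DF=(2020459/2000000 − 3/200·(0))/(1+3/200) = 9953/10000 ≈ 0.995300
step 2 [1y] zero: DF = P = 9649/10000 ≈ 0.964900
step 3 [1.5y] zero: DF = P = 953/1000 ≈ 0.953000
step 4 [2y] bond c/2=17/400: DF=(4305373/4000000 − 17/400·(0.995300+0.964900+0.953000))/(1+17/400) = 9137/10000 ≈ 0.913700
step 5 [2.5y] swap r/2=1218/47051: DF=(1 − 1218/47051·(0.995300+0.964900+0.953000+0.913700))/(1+1218/47051) = 4391/5000 ≈ 0.878200
step 6 [3y] swap r/2=1714/55337: DF=(1 − 1714/55337·(0.995300+0.964900+0.953000+0.913700+0.878200))/(1+1714/55337) = 4143/5000 ≈ 0.828600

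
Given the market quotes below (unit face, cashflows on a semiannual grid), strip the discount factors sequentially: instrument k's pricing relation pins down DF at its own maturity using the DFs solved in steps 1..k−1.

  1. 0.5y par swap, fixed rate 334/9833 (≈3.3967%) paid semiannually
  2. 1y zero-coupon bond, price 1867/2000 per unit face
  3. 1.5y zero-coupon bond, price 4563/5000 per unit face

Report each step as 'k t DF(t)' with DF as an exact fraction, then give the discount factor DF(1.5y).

step 1 [0.5y] swap r/2=167/9833: DF=(1 − 167/9833·(0))/(1+167/9833) = 9833/10000 ≈ 0.983300
step 2 [1y] zero: DF = P = 1867/2000 ≈ 0.933500
step 3 [1.5y] zero: DF = P = 4563/5000 ≈ 0.912600

1 1/2 9833/10000
2 1 1867/2000
3 3/2 4563/5000
DF(1.5y) = 4563/5000 ≈ 0.912600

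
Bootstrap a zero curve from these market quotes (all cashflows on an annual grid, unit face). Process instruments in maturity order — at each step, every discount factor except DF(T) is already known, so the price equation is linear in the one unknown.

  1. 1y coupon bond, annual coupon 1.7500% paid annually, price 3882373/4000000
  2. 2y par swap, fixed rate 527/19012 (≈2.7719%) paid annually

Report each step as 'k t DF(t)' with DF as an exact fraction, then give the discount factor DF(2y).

step 1 [1y] bond c/1=7/400: DF=(3882373/4000000 − 7/400·(0))/(1+7/400) = 9539/10000 ≈ 0.953900
step 2 [2y] swap r/1=527/19012: DF=(1 − 527/19012·(0.953900))/(1+527/19012) = 9473/10000 ≈ 0.947300

1 1 9539/10000
2 2 9473/10000
DF(2y) = 9473/10000 ≈ 0.947300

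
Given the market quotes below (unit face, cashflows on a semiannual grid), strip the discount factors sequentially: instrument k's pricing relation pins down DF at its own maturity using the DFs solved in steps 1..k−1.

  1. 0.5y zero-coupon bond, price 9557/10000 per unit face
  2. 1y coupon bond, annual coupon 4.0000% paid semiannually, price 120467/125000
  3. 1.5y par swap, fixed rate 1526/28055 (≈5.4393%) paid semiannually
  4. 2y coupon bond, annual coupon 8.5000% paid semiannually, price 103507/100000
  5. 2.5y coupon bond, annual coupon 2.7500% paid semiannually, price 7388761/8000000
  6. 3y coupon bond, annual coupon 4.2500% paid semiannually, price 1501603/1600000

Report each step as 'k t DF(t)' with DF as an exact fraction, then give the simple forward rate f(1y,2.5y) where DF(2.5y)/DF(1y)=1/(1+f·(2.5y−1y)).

1 1/2 9557/10000
2 1 9261/10000
3 3/2 9237/10000
4 2 1757/2000
5 5/2 8611/10000
6 3 2061/2500
f(1y,2.5y) = ((9261/10000)/(8611/10000) − 1)/(3/2) = 1300/25833 ≈ 5.0323%

step 1 [0.5y] zero: DF = P = 9557/10000 ≈ 0.955700
step 2 [1y] bond c/2=1/50: DF=(120467/125000 − 1/50·(0.955700))/(1+1/50) = 9261/10000 ≈ 0.926100
step 3 [1.5y] swap r/2=763/28055: DF=(1 − 763/28055·(0.955700+0.926100))/(1+763/28055) = 9237/10000 ≈ 0.923700
step 4 [2y] bond c/2=17/400: DF=(103507/100000 − 17/400·(0.955700+0.926100+0.923700))/(1+17/400) = 1757/2000 ≈ 0.878500
step 5 [2.5y] bond c/2=11/800: DF=(7388761/8000000 − 11/800·(0.955700+0.926100+0.923700+0.878500))/(1+11/800) = 8611/10000 ≈ 0.861100
step 6 [3y] bond c/2=17/800: DF=(1501603/1600000 − 17/800·(0.955700+0.926100+0.923700+0.878500+0.861100))/(1+17/800) = 2061/2500 ≈ 0.824400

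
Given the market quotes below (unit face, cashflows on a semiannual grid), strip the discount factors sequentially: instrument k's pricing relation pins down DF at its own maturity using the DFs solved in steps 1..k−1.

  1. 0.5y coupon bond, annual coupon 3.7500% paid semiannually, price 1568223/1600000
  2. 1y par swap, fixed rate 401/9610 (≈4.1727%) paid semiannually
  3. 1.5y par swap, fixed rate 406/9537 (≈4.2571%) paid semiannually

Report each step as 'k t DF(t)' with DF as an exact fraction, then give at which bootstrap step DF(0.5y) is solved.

1 1/2 9621/10000
2 1 9599/10000
3 3/2 9391/10000
DF(0.5y) is solved at step 1

step 1 [0.5y] bond c/2=3/160: DF=(1568223/1600000 − 3/160·(0))/(1+3/160) = 9621/10000 ≈ 0.962100
step 2 [1y] swap r/2=401/19220: DF=(1 − 401/19220·(0.962100))/(1+401/19220) = 9599/10000 ≈ 0.959900
step 3 [1.5y] swap r/2=203/9537: DF=(1 − 203/9537·(0.962100+0.959900))/(1+203/9537) = 9391/10000 ≈ 0.939100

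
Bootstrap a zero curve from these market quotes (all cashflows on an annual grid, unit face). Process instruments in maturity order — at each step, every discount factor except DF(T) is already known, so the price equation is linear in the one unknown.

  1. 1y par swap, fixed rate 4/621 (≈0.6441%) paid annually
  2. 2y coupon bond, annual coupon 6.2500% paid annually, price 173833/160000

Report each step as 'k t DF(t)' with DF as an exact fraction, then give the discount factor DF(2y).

step 1 [1y] swap r/1=4/621: DF=(1 − 4/621·(0))/(1+4/621) = 621/625 ≈ 0.993600
step 2 [2y] bond c/1=1/16: DF=(173833/160000 − 1/16·(0.993600))/(1+1/16) = 9641/10000 ≈ 0.964100

1 1 621/625
2 2 9641/10000
DF(2y) = 9641/10000 ≈ 0.964100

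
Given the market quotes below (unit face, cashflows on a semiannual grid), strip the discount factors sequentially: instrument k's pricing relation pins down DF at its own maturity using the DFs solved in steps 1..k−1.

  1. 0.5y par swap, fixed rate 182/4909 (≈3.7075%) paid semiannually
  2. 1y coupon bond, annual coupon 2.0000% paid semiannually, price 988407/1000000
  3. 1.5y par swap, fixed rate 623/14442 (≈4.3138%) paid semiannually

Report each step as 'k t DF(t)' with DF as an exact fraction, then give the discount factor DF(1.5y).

1 1/2 4909/5000
2 1 9689/10000
3 3/2 9377/10000
DF(1.5y) = 9377/10000 ≈ 0.937700

step 1 [0.5y] swap r/2=91/4909: DF=(1 − 91/4909·(0))/(1+91/4909) = 4909/5000 ≈ 0.981800
step 2 [1y] bond c/2=1/100: DF=(988407/1000000 − 1/100·(0.981800))/(1+1/100) = 9689/10000 ≈ 0.968900
step 3 [1.5y] swap r/2=623/28884: DF=(1 − 623/28884·(0.981800+0.968900))/(1+623/28884) = 9377/10000 ≈ 0.937700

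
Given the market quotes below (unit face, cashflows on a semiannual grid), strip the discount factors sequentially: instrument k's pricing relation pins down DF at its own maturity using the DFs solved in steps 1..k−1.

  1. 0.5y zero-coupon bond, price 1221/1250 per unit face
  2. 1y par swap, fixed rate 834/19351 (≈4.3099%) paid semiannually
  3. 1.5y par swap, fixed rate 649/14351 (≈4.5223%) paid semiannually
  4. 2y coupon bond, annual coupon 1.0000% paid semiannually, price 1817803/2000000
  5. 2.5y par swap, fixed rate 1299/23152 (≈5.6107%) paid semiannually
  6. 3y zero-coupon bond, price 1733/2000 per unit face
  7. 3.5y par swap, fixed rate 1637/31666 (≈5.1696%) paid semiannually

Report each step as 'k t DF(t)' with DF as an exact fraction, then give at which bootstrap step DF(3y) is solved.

1 1/2 1221/1250
2 1 9583/10000
3 3/2 9351/10000
4 2 8901/10000
5 5/2 8701/10000
6 3 1733/2000
7 7/2 8363/10000
DF(3y) is solved at step 6

step 1 [0.5y] zero: DF = P = 1221/1250 ≈ 0.976800
step 2 [1y] swap r/2=417/19351: DF=(1 − 417/19351·(0.976800))/(1+417/19351) = 9583/10000 ≈ 0.958300
step 3 [1.5y] swap r/2=649/28702: DF=(1 − 649/28702·(0.976800+0.958300))/(1+649/28702) = 9351/10000 ≈ 0.935100
step 4 [2y] bond c/2=1/200: DF=(1817803/2000000 − 1/200·(0.976800+0.958300+0.935100))/(1+1/200) = 8901/10000 ≈ 0.890100
step 5 [2.5y] swap r/2=1299/46304: DF=(1 − 1299/46304·(0.976800+0.958300+0.935100+0.890100))/(1+1299/46304) = 8701/10000 ≈ 0.870100
step 6 [3y] zero: DF = P = 1733/2000 ≈ 0.866500
step 7 [3.5y] swap r/2=1637/63332: DF=(1 − 1637/63332·(0.976800+0.958300+0.935100+0.890100+0.870100+0.866500))/(1+1637/63332) = 8363/10000 ≈ 0.836300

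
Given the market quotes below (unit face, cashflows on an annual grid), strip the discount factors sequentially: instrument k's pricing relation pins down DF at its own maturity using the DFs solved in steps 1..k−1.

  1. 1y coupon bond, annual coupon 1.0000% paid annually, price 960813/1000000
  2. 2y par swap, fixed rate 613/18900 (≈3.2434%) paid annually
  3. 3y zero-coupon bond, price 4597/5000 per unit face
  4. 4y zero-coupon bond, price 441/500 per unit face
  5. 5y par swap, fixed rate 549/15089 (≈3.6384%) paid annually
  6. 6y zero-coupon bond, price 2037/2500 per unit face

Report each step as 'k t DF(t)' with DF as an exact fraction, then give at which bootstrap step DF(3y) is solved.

step 1 [1y] bond c/1=1/100: DF=(960813/1000000 − 1/100·(0))/(1+1/100) = 9513/10000 ≈ 0.951300
step 2 [2y] swap r/1=613/18900: DF=(1 − 613/18900·(0.951300))/(1+613/18900) = 9387/10000 ≈ 0.938700
step 3 [3y] zero: DF = P = 4597/5000 ≈ 0.919400
step 4 [4y] zero: DF = P = 441/500 ≈ 0.882000
step 5 [5y] swap r/1=549/15089: DF=(1 − 549/15089·(0.951300+0.938700+0.919400+0.882000))/(1+549/15089) = 8353/10000 ≈ 0.835300
step 6 [6y] zero: DF = P = 2037/2500 ≈ 0.814800

1 1 9513/10000
2 2 9387/10000
3 3 4597/5000
4 4 441/500
5 5 8353/10000
6 6 2037/2500
DF(3y) is solved at step 3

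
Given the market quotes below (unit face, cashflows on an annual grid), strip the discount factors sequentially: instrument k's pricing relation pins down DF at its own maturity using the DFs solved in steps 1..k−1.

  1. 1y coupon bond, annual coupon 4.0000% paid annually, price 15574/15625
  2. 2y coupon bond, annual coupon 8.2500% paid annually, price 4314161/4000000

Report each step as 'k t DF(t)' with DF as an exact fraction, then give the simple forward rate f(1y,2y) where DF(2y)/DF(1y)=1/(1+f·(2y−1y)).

step 1 [1y] bond c/1=1/25: DF=(15574/15625 − 1/25·(0))/(1+1/25) = 599/625 ≈ 0.958400
step 2 [2y] bond c/1=33/400: DF=(4314161/4000000 − 33/400·(0.958400))/(1+33/400) = 9233/10000 ≈ 0.923300

1 1 599/625
2 2 9233/10000
f(1y,2y) = ((599/625)/(9233/10000) − 1)/(1) = 351/9233 ≈ 3.8016%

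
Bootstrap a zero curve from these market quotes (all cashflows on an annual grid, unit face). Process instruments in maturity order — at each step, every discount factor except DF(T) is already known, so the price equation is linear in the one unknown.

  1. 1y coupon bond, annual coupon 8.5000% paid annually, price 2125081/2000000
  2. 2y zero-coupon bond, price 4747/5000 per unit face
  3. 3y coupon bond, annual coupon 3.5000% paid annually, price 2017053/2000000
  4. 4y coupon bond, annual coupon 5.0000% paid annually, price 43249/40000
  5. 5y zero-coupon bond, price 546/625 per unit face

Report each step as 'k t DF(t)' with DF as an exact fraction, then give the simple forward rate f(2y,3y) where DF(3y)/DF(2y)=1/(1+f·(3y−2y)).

1 1 9793/10000
2 2 4747/5000
3 3 2273/2500
4 4 4473/5000
5 5 546/625
f(2y,3y) = ((4747/5000)/(2273/2500) − 1)/(1) = 201/4546 ≈ 4.4215%

step 1 [1y] bond c/1=17/200: DF=(2125081/2000000 − 17/200·(0))/(1+17/200) = 9793/10000 ≈ 0.979300
step 2 [2y] zero: DF = P = 4747/5000 ≈ 0.949400
step 3 [3y] bond c/1=7/200: DF=(2017053/2000000 − 7/200·(0.979300+0.949400))/(1+7/200) = 2273/2500 ≈ 0.909200
step 4 [4y] bond c/1=1/20: DF=(43249/40000 − 1/20·(0.979300+0.949400+0.909200))/(1+1/20) = 4473/5000 ≈ 0.894600
step 5 [5y] zero: DF = P = 546/625 ≈ 0.873600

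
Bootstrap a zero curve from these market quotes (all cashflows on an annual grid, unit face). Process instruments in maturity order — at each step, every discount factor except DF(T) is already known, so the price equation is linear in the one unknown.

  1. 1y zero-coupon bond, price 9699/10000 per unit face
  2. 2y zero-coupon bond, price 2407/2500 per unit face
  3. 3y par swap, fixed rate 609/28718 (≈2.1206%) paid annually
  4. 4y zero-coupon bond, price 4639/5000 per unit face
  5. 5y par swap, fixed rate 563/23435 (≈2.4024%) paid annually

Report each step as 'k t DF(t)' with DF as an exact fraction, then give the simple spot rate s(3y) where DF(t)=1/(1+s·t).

step 1 [1y] zero: DF = P = 9699/10000 ≈ 0.969900
step 2 [2y] zero: DF = P = 2407/2500 ≈ 0.962800
step 3 [3y] swap r/1=609/28718: DF=(1 − 609/28718·(0.969900+0.962800))/(1+609/28718) = 9391/10000 ≈ 0.939100
step 4 [4y] zero: DF = P = 4639/5000 ≈ 0.927800
step 5 [5y] swap r/1=563/23435: DF=(1 − 563/23435·(0.969900+0.962800+0.939100+0.927800))/(1+563/23435) = 4437/5000 ≈ 0.887400

1 1 9699/10000
2 2 2407/2500
3 3 9391/10000
4 4 4639/5000
5 5 4437/5000
s(3y) = (1/(9391/10000) − 1)/(3) = 203/9391 ≈ 2.1616%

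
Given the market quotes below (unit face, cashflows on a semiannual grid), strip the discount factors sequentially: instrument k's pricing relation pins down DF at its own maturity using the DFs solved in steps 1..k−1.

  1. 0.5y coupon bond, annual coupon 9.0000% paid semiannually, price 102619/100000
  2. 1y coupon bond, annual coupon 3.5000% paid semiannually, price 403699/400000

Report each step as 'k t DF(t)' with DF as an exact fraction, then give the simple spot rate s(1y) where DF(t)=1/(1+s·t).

1 1/2 491/500
2 1 39/40
s(1y) = (1/(39/40) − 1)/(1) = 1/39 ≈ 2.5641%

step 1 [0.5y] bond c/2=9/200: DF=(102619/100000 − 9/200·(0))/(1+9/200) = 491/500 ≈ 0.982000
step 2 [1y] bond c/2=7/400: DF=(403699/400000 − 7/400·(0.982000))/(1+7/400) = 39/40 ≈ 0.975000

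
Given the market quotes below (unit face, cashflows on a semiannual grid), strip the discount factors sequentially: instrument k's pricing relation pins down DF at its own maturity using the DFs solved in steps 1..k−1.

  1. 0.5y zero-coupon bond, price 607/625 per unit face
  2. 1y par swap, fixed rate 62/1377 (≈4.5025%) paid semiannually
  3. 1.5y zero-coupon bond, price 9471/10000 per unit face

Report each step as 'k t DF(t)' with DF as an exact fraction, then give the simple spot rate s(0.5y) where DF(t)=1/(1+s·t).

step 1 [0.5y] zero: DF = P = 607/625 ≈ 0.971200
step 2 [1y] swap r/2=31/1377: DF=(1 − 31/1377·(0.971200))/(1+31/1377) = 4783/5000 ≈ 0.956600
step 3 [1.5y] zero: DF = P = 9471/10000 ≈ 0.947100

1 1/2 607/625
2 1 4783/5000
3 3/2 9471/10000
s(0.5y) = (1/(607/625) − 1)/(1/2) = 36/607 ≈ 5.9308%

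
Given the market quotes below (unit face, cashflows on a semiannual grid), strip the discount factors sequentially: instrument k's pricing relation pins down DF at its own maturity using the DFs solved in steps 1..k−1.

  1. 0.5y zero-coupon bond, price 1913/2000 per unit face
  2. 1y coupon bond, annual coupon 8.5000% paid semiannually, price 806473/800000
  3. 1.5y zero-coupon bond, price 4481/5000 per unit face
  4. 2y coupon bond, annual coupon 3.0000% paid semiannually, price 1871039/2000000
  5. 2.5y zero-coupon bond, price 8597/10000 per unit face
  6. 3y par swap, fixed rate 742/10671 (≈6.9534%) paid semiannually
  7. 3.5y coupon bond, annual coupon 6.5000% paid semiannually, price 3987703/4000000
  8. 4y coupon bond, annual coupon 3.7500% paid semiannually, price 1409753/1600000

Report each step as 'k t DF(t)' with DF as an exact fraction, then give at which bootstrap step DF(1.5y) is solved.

1 1/2 1913/2000
2 1 116/125
3 3/2 4481/5000
4 2 4403/5000
5 5/2 8597/10000
6 3 1629/2000
7 7/2 997/1250
8 4 94/125
DF(1.5y) is solved at step 3

step 1 [0.5y] zero: DF = P = 1913/2000 ≈ 0.956500
step 2 [1y] bond c/2=17/400: DF=(806473/800000 − 17/400·(0.956500))/(1+17/400) = 116/125 ≈ 0.928000
step 3 [1.5y] zero: DF = P = 4481/5000 ≈ 0.896200
step 4 [2y] bond c/2=3/200: DF=(1871039/2000000 − 3/200·(0.956500+0.928000+0.896200))/(1+3/200) = 4403/5000 ≈ 0.880600
step 5 [2.5y] zero: DF = P = 8597/10000 ≈ 0.859700
step 6 [3y] swap r/2=371/10671: DF=(1 − 371/10671·(0.956500+0.928000+0.896200+0.880600+0.859700))/(1+371/10671) = 1629/2000 ≈ 0.814500
step 7 [3.5y] bond c/2=13/400: DF=(3987703/4000000 − 13/400·(0.956500+0.928000+0.896200+0.880600+0.859700+0.814500))/(1+13/400) = 997/1250 ≈ 0.797600
step 8 [4y] bond c/2=3/160: DF=(1409753/1600000 − 3/160·(0.956500+0.928000+0.896200+0.880600+0.859700+0.814500+0.797600))/(1+3/160) = 94/125 ≈ 0.752000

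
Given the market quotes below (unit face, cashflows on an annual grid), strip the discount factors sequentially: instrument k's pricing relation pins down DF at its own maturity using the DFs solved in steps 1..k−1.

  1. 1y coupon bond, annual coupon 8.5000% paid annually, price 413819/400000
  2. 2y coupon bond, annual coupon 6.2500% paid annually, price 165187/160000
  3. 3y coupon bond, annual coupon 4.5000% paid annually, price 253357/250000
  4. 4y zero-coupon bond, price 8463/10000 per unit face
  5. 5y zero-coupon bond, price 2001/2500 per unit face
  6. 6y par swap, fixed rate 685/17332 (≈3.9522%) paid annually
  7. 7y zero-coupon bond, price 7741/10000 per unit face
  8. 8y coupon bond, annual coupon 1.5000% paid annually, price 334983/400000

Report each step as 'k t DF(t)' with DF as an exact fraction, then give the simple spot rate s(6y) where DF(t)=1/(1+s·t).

step 1 [1y] bond c/1=17/200: DF=(413819/400000 − 17/200·(0))/(1+17/200) = 1907/2000 ≈ 0.953500
step 2 [2y] bond c/1=1/16: DF=(165187/160000 − 1/16·(0.953500))/(1+1/16) = 2289/2500 ≈ 0.915600
step 3 [3y] bond c/1=9/200: DF=(253357/250000 − 9/200·(0.953500+0.915600))/(1+9/200) = 8893/10000 ≈ 0.889300
step 4 [4y] zero: DF = P = 8463/10000 ≈ 0.846300
step 5 [5y] zero: DF = P = 2001/2500 ≈ 0.800400
step 6 [6y] swap r/1=685/17332: DF=(1 − 685/17332·(0.953500+0.915600+0.889300+0.846300+0.800400))/(1+685/17332) = 1589/2000 ≈ 0.794500
step 7 [7y] zero: DF = P = 7741/10000 ≈ 0.774100
step 8 [8y] bond c/1=3/200: DF=(334983/400000 − 3/200·(0.953500+0.915600+0.889300+0.846300+0.800400+0.794500+0.774100))/(1+3/200) = 921/1250 ≈ 0.736800

1 1 1907/2000
2 2 2289/2500
3 3 8893/10000
4 4 8463/10000
5 5 2001/2500
6 6 1589/2000
7 7 7741/10000
8 8 921/1250
s(6y) = (1/(1589/2000) − 1)/(6) = 137/3178 ≈ 4.3109%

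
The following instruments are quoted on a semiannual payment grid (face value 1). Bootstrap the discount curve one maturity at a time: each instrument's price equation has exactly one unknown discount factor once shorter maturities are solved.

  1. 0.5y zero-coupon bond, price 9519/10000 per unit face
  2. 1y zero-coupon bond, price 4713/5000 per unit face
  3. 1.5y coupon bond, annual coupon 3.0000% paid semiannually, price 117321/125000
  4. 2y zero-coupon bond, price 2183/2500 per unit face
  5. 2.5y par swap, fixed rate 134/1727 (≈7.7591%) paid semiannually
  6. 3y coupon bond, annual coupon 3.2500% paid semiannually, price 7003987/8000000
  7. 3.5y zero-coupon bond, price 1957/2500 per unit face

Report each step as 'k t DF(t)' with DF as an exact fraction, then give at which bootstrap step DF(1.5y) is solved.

step 1 [0.5y] zero: DF = P = 9519/10000 ≈ 0.951900
step 2 [1y] zero: DF = P = 4713/5000 ≈ 0.942600
step 3 [1.5y] bond c/2=3/200: DF=(117321/125000 − 3/200·(0.951900+0.942600))/(1+3/200) = 8967/10000 ≈ 0.896700
step 4 [2y] zero: DF = P = 2183/2500 ≈ 0.873200
step 5 [2.5y] swap r/2=67/1727: DF=(1 − 67/1727·(0.951900+0.942600+0.896700+0.873200))/(1+67/1727) = 4129/5000 ≈ 0.825800
step 6 [3y] bond c/2=13/800: DF=(7003987/8000000 − 13/800·(0.951900+0.942600+0.896700+0.873200+0.825800))/(1+13/800) = 7897/10000 ≈ 0.789700
step 7 [3.5y] zero: DF = P = 1957/2500 ≈ 0.782800

1 1/2 9519/10000
2 1 4713/5000
3 3/2 8967/10000
4 2 2183/2500
5 5/2 4129/5000
6 3 7897/10000
7 7/2 1957/2500
DF(1.5y) is solved at step 3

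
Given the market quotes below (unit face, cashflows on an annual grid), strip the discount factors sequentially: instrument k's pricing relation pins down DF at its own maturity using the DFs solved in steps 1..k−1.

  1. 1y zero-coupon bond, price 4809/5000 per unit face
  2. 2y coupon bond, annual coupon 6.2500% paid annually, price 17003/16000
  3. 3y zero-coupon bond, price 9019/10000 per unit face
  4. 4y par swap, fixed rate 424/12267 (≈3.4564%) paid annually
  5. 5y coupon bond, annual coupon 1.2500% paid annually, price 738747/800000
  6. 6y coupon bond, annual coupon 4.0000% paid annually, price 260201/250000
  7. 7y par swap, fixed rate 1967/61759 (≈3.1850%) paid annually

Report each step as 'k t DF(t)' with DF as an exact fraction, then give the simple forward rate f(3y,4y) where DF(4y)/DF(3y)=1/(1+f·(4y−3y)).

1 1 4809/5000
2 2 2359/2500
3 3 9019/10000
4 4 1091/1250
5 5 4333/5000
6 6 8259/10000
7 7 8033/10000
f(3y,4y) = ((9019/10000)/(1091/1250) − 1)/(1) = 291/8728 ≈ 3.3341%

step 1 [1y] zero: DF = P = 4809/5000 ≈ 0.961800
step 2 [2y] bond c/1=1/16: DF=(17003/16000 − 1/16·(0.961800))/(1+1/16) = 2359/2500 ≈ 0.943600
step 3 [3y] zero: DF = P = 9019/10000 ≈ 0.901900
step 4 [4y] swap r/1=424/12267: DF=(1 − 424/12267·(0.961800+0.943600+0.901900))/(1+424/12267) = 1091/1250 ≈ 0.872800
step 5 [5y] bond c/1=1/80: DF=(738747/800000 − 1/80·(0.961800+0.943600+0.901900+0.872800))/(1+1/80) = 4333/5000 ≈ 0.866600
step 6 [6y] bond c/1=1/25: DF=(260201/250000 − 1/25·(0.961800+0.943600+0.901900+0.872800+0.866600))/(1+1/25) = 8259/10000 ≈ 0.825900
step 7 [7y] swap r/1=1967/61759: DF=(1 − 1967/61759·(0.961800+0.943600+0.901900+0.872800+0.866600+0.825900))/(1+1967/61759) = 8033/10000 ≈ 0.803300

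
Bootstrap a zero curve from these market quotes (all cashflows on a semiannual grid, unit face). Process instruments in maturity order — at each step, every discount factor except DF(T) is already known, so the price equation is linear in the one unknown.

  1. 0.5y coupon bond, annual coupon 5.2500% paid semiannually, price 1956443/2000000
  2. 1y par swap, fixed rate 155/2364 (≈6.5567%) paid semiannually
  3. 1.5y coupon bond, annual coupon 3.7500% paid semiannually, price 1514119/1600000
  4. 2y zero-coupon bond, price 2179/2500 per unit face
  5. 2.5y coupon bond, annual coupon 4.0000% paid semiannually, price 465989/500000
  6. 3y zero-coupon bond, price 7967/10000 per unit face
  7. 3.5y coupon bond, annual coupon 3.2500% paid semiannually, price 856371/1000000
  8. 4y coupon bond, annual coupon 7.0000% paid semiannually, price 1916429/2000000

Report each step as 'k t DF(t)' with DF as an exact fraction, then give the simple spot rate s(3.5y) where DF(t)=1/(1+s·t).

1 1/2 2383/2500
2 1 469/500
3 3/2 8941/10000
4 2 2179/2500
5 5/2 421/500
6 3 7967/10000
7 7/2 379/500
8 4 7211/10000
s(3.5y) = (1/(379/500) − 1)/(7/2) = 242/2653 ≈ 9.1217%

step 1 [0.5y] bond c/2=21/800: DF=(1956443/2000000 − 21/800·(0))/(1+21/800) = 2383/2500 ≈ 0.953200
step 2 [1y] swap r/2=155/4728: DF=(1 − 155/4728·(0.953200))/(1+155/4728) = 469/500 ≈ 0.938000
step 3 [1.5y] bond c/2=3/160: DF=(1514119/1600000 − 3/160·(0.953200+0.938000))/(1+3/160) = 8941/10000 ≈ 0.894100
step 4 [2y] zero: DF = P = 2179/2500 ≈ 0.871600
step 5 [2.5y] bond c/2=1/50: DF=(465989/500000 − 1/50·(0.953200+0.938000+0.894100+0.871600))/(1+1/50) = 421/500 ≈ 0.842000
step 6 [3y] zero: DF = P = 7967/10000 ≈ 0.796700
step 7 [3.5y] bond c/2=13/800: DF=(856371/1000000 − 13/800·(0.953200+0.938000+0.894100+0.871600+0.842000+0.796700))/(1+13/800) = 379/500 ≈ 0.758000
step 8 [4y] bond c/2=7/200: DF=(1916429/2000000 − 7/200·(0.953200+0.938000+0.894100+0.871600+0.842000+0.796700+0.758000))/(1+7/200) = 7211/10000 ≈ 0.721100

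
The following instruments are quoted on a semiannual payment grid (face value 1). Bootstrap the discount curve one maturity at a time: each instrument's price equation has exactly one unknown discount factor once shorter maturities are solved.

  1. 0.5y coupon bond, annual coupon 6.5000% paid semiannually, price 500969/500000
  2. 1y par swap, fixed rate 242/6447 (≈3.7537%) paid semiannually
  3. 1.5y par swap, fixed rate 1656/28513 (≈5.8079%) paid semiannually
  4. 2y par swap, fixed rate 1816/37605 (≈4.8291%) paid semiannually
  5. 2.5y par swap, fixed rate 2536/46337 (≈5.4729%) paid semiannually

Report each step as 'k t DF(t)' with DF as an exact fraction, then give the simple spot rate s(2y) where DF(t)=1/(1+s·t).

1 1/2 1213/1250
2 1 9637/10000
3 3/2 2293/2500
4 2 2273/2500
5 5/2 2183/2500
s(2y) = (1/(2273/2500) − 1)/(2) = 227/4546 ≈ 4.9934%

step 1 [0.5y] bond c/2=13/400: DF=(500969/500000 − 13/400·(0))/(1+13/400) = 1213/1250 ≈ 0.970400
step 2 [1y] swap r/2=121/6447: DF=(1 − 121/6447·(0.970400))/(1+121/6447) = 9637/10000 ≈ 0.963700
step 3 [1.5y] swap r/2=828/28513: DF=(1 − 828/28513·(0.970400+0.963700))/(1+828/28513) = 2293/2500 ≈ 0.917200
step 4 [2y] swap r/2=908/37605: DF=(1 − 908/37605·(0.970400+0.963700+0.917200))/(1+908/37605) = 2273/2500 ≈ 0.909200
step 5 [2.5y] swap r/2=1268/46337: DF=(1 − 1268/46337·(0.970400+0.963700+0.917200+0.909200))/(1+1268/46337) = 2183/2500 ≈ 0.873200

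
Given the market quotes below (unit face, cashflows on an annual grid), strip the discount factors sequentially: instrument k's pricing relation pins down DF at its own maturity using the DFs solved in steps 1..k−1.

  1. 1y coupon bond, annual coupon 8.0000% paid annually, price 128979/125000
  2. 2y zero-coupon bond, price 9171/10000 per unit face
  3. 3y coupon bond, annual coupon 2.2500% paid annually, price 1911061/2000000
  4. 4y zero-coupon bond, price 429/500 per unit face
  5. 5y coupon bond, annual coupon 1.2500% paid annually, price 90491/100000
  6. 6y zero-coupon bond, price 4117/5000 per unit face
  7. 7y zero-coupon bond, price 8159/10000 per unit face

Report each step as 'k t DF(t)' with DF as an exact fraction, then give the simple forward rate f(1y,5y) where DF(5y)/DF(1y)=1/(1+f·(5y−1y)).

1 1 4777/5000
2 2 9171/10000
3 3 8933/10000
4 4 429/500
5 5 849/1000
6 6 4117/5000
7 7 8159/10000
f(1y,5y) = ((4777/5000)/(849/1000) − 1)/(4) = 133/4245 ≈ 3.1331%

step 1 [1y] bond c/1=2/25: DF=(128979/125000 − 2/25·(0))/(1+2/25) = 4777/5000 ≈ 0.955400
step 2 [2y] zero: DF = P = 9171/10000 ≈ 0.917100
step 3 [3y] bond c/1=9/400: DF=(1911061/2000000 − 9/400·(0.955400+0.917100))/(1+9/400) = 8933/10000 ≈ 0.893300
step 4 [4y] zero: DF = P = 429/500 ≈ 0.858000
step 5 [5y] bond c/1=1/80: DF=(90491/100000 − 1/80·(0.955400+0.917100+0.893300+0.858000))/(1+1/80) = 849/1000 ≈ 0.849000
step 6 [6y] zero: DF = P = 4117/5000 ≈ 0.823400
step 7 [7y] zero: DF = P = 8159/10000 ≈ 0.815900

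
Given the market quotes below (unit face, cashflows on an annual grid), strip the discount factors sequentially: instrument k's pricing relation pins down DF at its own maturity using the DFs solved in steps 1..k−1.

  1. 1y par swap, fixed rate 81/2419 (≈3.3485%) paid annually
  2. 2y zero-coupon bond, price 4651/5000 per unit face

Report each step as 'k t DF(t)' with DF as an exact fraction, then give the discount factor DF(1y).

1 1 2419/2500
2 2 4651/5000
DF(1y) = 2419/2500 ≈ 0.967600

step 1 [1y] swap r/1=81/2419: DF=(1 − 81/2419·(0))/(1+81/2419) = 2419/2500 ≈ 0.967600
step 2 [2y] zero: DF = P = 4651/5000 ≈ 0.930200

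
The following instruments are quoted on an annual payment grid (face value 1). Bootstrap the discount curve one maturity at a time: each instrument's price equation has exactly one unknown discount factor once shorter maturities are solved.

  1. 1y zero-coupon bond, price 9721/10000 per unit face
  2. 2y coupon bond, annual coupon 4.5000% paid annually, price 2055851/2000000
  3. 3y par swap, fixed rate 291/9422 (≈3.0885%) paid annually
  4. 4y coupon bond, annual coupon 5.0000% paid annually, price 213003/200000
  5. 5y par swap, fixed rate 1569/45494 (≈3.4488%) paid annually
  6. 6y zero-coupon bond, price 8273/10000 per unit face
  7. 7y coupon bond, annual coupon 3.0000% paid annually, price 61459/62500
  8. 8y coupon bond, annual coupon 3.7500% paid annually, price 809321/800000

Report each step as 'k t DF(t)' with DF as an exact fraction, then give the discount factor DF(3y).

step 1 [1y] zero: DF = P = 9721/10000 ≈ 0.972100
step 2 [2y] bond c/1=9/200: DF=(2055851/2000000 − 9/200·(0.972100))/(1+9/200) = 4709/5000 ≈ 0.941800
step 3 [3y] swap r/1=291/9422: DF=(1 − 291/9422·(0.972100+0.941800))/(1+291/9422) = 9127/10000 ≈ 0.912700
step 4 [4y] bond c/1=1/20: DF=(213003/200000 − 1/20·(0.972100+0.941800+0.912700))/(1+1/20) = 8797/10000 ≈ 0.879700
step 5 [5y] swap r/1=1569/45494: DF=(1 − 1569/45494·(0.972100+0.941800+0.912700+0.879700))/(1+1569/45494) = 8431/10000 ≈ 0.843100
step 6 [6y] zero: DF = P = 8273/10000 ≈ 0.827300
step 7 [7y] bond c/1=3/100: DF=(61459/62500 − 3/100·(0.972100+0.941800+0.912700+0.879700+0.843100+0.827300))/(1+3/100) = 7981/10000 ≈ 0.798100
step 8 [8y] bond c/1=3/80: DF=(809321/800000 − 3/80·(0.972100+0.941800+0.912700+0.879700+0.843100+0.827300+0.798100))/(1+3/80) = 7519/10000 ≈ 0.751900

1 1 9721/10000
2 2 4709/5000
3 3 9127/10000
4 4 8797/10000
5 5 8431/10000
6 6 8273/10000
7 7 7981/10000
8 8 7519/10000
DF(3y) = 9127/10000 ≈ 0.912700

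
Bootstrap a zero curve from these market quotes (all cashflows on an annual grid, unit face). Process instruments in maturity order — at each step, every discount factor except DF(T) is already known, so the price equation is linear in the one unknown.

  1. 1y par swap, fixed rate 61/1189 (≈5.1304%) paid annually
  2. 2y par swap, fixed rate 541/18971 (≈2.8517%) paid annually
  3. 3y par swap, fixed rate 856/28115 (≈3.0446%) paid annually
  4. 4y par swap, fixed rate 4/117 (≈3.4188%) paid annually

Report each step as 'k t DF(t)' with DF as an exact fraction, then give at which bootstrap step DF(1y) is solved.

1 1 1189/1250
2 2 9459/10000
3 3 1143/1250
4 4 437/500
DF(1y) is solved at step 1

step 1 [1y] swap r/1=61/1189: DF=(1 − 61/1189·(0))/(1+61/1189) = 1189/1250 ≈ 0.951200
step 2 [2y] swap r/1=541/18971: DF=(1 − 541/18971·(0.951200))/(1+541/18971) = 9459/10000 ≈ 0.945900
step 3 [3y] swap r/1=856/28115: DF=(1 − 856/28115·(0.951200+0.945900))/(1+856/28115) = 1143/1250 ≈ 0.914400
step 4 [4y] swap r/1=4/117: DF=(1 − 4/117·(0.951200+0.945900+0.914400))/(1+4/117) = 437/500 ≈ 0.874000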